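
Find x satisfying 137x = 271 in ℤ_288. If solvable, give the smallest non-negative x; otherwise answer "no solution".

23

First find gcd(137, 288):
288 = 2·137 + 14
137 = 9·14 + 11
14 = 1·11 + 3
11 = 3·3 + 2
3 = 1·2 + 1
2 = 2·1 + 0
gcd = 1, so a unique solution mod 288 exists.
Back-substitute for the Bézout coefficients:
1 = 3 − 2
1 = −11 + 4·3
1 = 4·14 − 5·11
1 = −5·137 + 49·14
1 = 49·288 − 103·137
So 137·(-103) ≡ 1 (mod 288), giving 137⁻¹ ≡ 185.
x ≡ 137⁻¹·271 ≡ 185·271 ≡ 23 (mod 288).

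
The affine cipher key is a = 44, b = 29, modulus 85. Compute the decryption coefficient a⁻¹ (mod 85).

29

Apply the Euclidean algorithm to 85 and 44:
85 = 1·44 + 41
44 = 1·41 + 3
41 = 13·3 + 2
3 = 1·2 + 1
2 = 2·1 + 0
The gcd is 1. Working backward:
1 = 3 − 2
1 = −41 + 14·3
1 = 14·44 − 15·41
1 = −15·85 + 29·44
So 44·29 ≡ 1 (mod 85).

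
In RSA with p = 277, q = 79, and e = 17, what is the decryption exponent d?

φ(n) = (p−1)(q−1) = 276·78 = 21528.
Need d with 17·d ≡ 1 (mod 21528). Apply the extended Euclidean algorithm:
21528 = 1266*17 + 6
17 = 2*6 + 5
6 = 1*5 + 1
5 = 5*1 + 0
Back-substitute:
1 = 6 − 5
1 = −17 + 3·6
1 = 3·21528 − 3799·17
So 17·(-3799) ≡ 1 (mod 21528), hence d ≡ -3799 ≡ 17729 (mod 21528).

17729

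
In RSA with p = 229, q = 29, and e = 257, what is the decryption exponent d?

φ(n) = (p−1)(q−1) = 228·28 = 6384.
Need d with 257·d ≡ 1 (mod 6384). Apply the extended Euclidean algorithm:
6384 = 24×257 + 216
257 = 1×216 + 41
216 = 5×41 + 11
41 = 3×11 + 8
11 = 1×8 + 3
8 = 2×3 + 2
3 = 1×2 + 1
2 = 2×1 + 0
Back-substitute:
1 = 3 − 2
1 = −8 + 3·3
1 = 3·11 − 4·8
1 = −4·41 + 15·11
1 = 15·216 − 79·41
1 = −79·257 + 94·216
1 = 94·6384 − 2335·257
So 257·(-2335) ≡ 1 (mod 6384), hence d ≡ -2335 ≡ 4049 (mod 6384).

4049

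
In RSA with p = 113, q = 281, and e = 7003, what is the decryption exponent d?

φ(n) = (p−1)(q−1) = 112·280 = 31360.
Need d with 7003·d ≡ 1 (mod 31360). Apply the extended Euclidean algorithm:
31360 = 4×7003 + 3348
7003 = 2×3348 + 307
3348 = 10×307 + 278
307 = 1×278 + 29
278 = 9×29 + 17
29 = 1×17 + 12
17 = 1×12 + 5
12 = 2×5 + 2
5 = 2×2 + 1
2 = 2×1 + 0
Back-substitute:
1 = 5 − 2·2
1 = −2·12 + 5·5
1 = 5·17 − 7·12
1 = −7·29 + 12·17
1 = 12·278 − 115·29
1 = −115·307 + 127·278
1 = 127·3348 − 1385·307
1 = −1385·7003 + 2897·3348
1 = 2897·31360 − 12973·7003
So 7003·(-12973) ≡ 1 (mod 31360), hence d ≡ -12973 ≡ 18387 (mod 31360).

18387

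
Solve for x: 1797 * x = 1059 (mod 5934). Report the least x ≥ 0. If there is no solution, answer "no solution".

First find gcd(1797, 5934):
5934 = 3*1797 + 543
1797 = 3*543 + 168
543 = 3*168 + 39
168 = 4*39 + 12
39 = 3*12 + 3
12 = 4*3 + 0
gcd = 3 and 3 | 1059, so solutions exist. Divide through by 3: 599x ≡ 353 (mod 1978).
Now find 599⁻¹ mod 1978:
1978 = 3·599 + 181
599 = 3·181 + 56
181 = 3·56 + 13
56 = 4·13 + 4
13 = 3·4 + 1
4 = 4·1 + 0
Back-substitute:
1 = 13 − 3·4
1 = −3·56 + 13·13
1 = 13·181 − 42·56
1 = −42·599 + 139·181
1 = 139·1978 − 459·599
So 599·(-459) ≡ 1 (mod 1978), i.e. 599⁻¹ ≡ 1519.
Then x ≡ 1519·353 ≡ 169 (mod 1978); the smallest non-negative solution is x = 169.

169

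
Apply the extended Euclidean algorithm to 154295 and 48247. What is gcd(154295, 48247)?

Euclidean algorithm:
154295 = 3·48247 + 9554
48247 = 5·9554 + 477
9554 = 20·477 + 14
477 = 34·14 + 1
14 = 14·1 + 0
gcd(154295, 48247) = 1.
Back-substituting:
1 = 477 − 34·14
1 = −34·9554 + 681·477
1 = 681·48247 − 3439·9554
1 = −3439·154295 + 10998·48247
So 1 = (-3439)·154295 + (10998)·48247.

1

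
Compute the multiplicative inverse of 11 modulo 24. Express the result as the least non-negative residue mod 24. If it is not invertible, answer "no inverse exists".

gcd(24, 11) by repeated division:
24 = 2×11 + 2
11 = 5×2 + 1
2 = 2×1 + 0
gcd = 1, so the inverse exists. Back-substitute:
1 = 11 − 5·2
1 = −5·24 + 11·11
So 11·11 ≡ 1 (mod 24).

11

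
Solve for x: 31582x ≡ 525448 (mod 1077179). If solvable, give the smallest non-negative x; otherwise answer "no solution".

630048

First find gcd(31582, 1077179):
1077179 = 34*31582 + 3391
31582 = 9*3391 + 1063
3391 = 3*1063 + 202
1063 = 5*202 + 53
202 = 3*53 + 43
53 = 1*43 + 10
43 = 4*10 + 3
10 = 3*3 + 1
3 = 3*1 + 0
gcd = 1, so a unique solution mod 1077179 exists.
Back-substitute for the Bézout coefficients:
1 = 10 − 3·3
1 = −3·43 + 13·10
1 = 13·53 − 16·43
1 = −16·202 + 61·53
1 = 61·1063 − 321·202
1 = −321·3391 + 1024·1063
1 = 1024·31582 − 9537·3391
1 = −9537·1077179 + 325282·31582
So 31582·(325282) ≡ 1 (mod 1077179), giving 31582⁻¹ ≡ 325282.
x ≡ 31582⁻¹·525448 ≡ 325282·525448 ≡ 630048 (mod 1077179).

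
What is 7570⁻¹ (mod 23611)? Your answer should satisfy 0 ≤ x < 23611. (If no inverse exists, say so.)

20676

Run Euclid on (23611, 7570):
23611 = 3*7570 + 901
7570 = 8*901 + 362
901 = 2*362 + 177
362 = 2*177 + 8
177 = 22*8 + 1
8 = 8*1 + 0
gcd = 1, so the inverse exists. Back-substitute:
1 = 177 − 22·8
1 = −22·362 + 45·177
1 = 45·901 − 112·362
1 = −112·7570 + 941·901
1 = 941·23611 − 2935·7570
Hence 7570⁻¹ ≡ -2935 ≡ 20676 (mod 23611).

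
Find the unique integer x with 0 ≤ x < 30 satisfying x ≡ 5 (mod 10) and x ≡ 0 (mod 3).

15

Write x = 5 + 10·k. Then 10·k ≡ 0 − 5 ≡ 1 (mod 3).
Need 10⁻¹ mod 3. Extended Euclid on (3, 1):
3 = 3×1 + 0
10⁻¹ ≡ 1 (mod 3), so k ≡ 1·1 ≡ 1 (mod 3).
x = 5 + 10·1 = 15.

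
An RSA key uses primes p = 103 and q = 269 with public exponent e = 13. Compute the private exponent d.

φ(n) = (p−1)(q−1) = 102·268 = 27336.
Need d with 13·d ≡ 1 (mod 27336). Apply the extended Euclidean algorithm:
27336 = 2102×13 + 10
13 = 1×10 + 3
10 = 3×3 + 1
3 = 3×1 + 0
Back-substitute:
1 = 10 − 3·3
1 = −3·13 + 4·10
1 = 4·27336 − 8411·13
So 13·(-8411) ≡ 1 (mod 27336), hence d ≡ -8411 ≡ 18925 (mod 27336).

18925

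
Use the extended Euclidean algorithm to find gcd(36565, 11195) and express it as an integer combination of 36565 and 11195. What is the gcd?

5

Euclidean algorithm:
36565 = 3*11195 + 2980
11195 = 3*2980 + 2255
2980 = 1*2255 + 725
2255 = 3*725 + 80
725 = 9*80 + 5
80 = 16*5 + 0
gcd(36565, 11195) = 5.
Back-substituting:
5 = 725 − 9·80
5 = −9·2255 + 28·725
5 = 28·2980 − 37·2255
5 = −37·11195 + 139·2980
5 = 139·36565 − 454·11195
So 5 = (139)·36565 + (-454)·11195.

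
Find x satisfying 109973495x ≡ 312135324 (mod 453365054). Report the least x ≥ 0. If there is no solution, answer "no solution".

158522666

First find gcd(109973495, 453365054):
453365054 = 4*109973495 + 13471074
109973495 = 8*13471074 + 2204903
13471074 = 6*2204903 + 241656
2204903 = 9*241656 + 29999
241656 = 8*29999 + 1664
29999 = 18*1664 + 47
1664 = 35*47 + 19
47 = 2*19 + 9
19 = 2*9 + 1
9 = 9*1 + 0
gcd = 1, so a unique solution mod 453365054 exists.
Back-substitute for the Bézout coefficients:
1 = 19 − 2·9
1 = −2·47 + 5·19
1 = 5·1664 − 177·47
1 = −177·29999 + 3191·1664
1 = 3191·241656 − 25705·29999
1 = −25705·2204903 + 234536·241656
1 = 234536·13471074 − 1432921·2204903
1 = −1432921·109973495 + 11697904·13471074
1 = 11697904·453365054 − 48224537·109973495
So 109973495·(-48224537) ≡ 1 (mod 453365054), giving 109973495⁻¹ ≡ 405140517.
x ≡ 109973495⁻¹·312135324 ≡ 405140517·312135324 ≡ 158522666 (mod 453365054).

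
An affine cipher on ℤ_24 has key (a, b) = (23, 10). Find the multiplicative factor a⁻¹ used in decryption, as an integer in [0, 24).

Apply the Euclidean algorithm to 24 and 23:
24 = 1·23 + 1
23 = 23·1 + 0
The gcd is 1. Working backward:
1 = 24 − 23
Hence 23⁻¹ ≡ -1 ≡ 23 (mod 24).

23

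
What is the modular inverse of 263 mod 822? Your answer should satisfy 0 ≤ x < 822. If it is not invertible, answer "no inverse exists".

gcd(822, 263) by repeated division:
822 = 3×263 + 33
263 = 7×33 + 32
33 = 1×32 + 1
32 = 32×1 + 0
gcd = 1, so the inverse exists. Back-substitute:
1 = 33 − 32
1 = −263 + 8·33
1 = 8·822 − 25·263
Thus 263·(-25) ≡ 1 (mod 822); reducing, -25 mod 822 = 797.

797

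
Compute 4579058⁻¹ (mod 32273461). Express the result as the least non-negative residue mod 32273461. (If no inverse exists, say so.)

Euclidean algorithm on 32273461, 4579058:
32273461 = 7·4579058 + 220055
4579058 = 20·220055 + 177958
220055 = 1·177958 + 42097
177958 = 4·42097 + 9570
42097 = 4·9570 + 3817
9570 = 2·3817 + 1936
3817 = 1·1936 + 1881
1936 = 1·1881 + 55
1881 = 34·55 + 11
55 = 5·11 + 0
gcd(4579058, 32273461) = 11 ≠ 1, so 4579058 has no multiplicative inverse modulo 32273461.

no inverse exists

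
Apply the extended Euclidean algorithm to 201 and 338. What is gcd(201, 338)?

Repeated division:
338 = 1·201 + 137
201 = 1·137 + 64
137 = 2·64 + 9
64 = 7·9 + 1
9 = 9·1 + 0
gcd(201, 338) = 1.
Back-substituting:
1 = 64 − 7·9
1 = −7·137 + 15·64
1 = 15·201 − 22·137
1 = −22·338 + 37·201
So 1 = (-22)·338 + (37)·201.

1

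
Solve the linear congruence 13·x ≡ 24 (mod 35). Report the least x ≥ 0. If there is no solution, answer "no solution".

18

First find gcd(13, 35):
35 = 2*13 + 9
13 = 1*9 + 4
9 = 2*4 + 1
4 = 4*1 + 0
gcd = 1, so a unique solution mod 35 exists.
Back-substitute for the Bézout coefficients:
1 = 9 − 2·4
1 = −2·13 + 3·9
1 = 3·35 − 8·13
So 13·(-8) ≡ 1 (mod 35), giving 13⁻¹ ≡ 27.
x ≡ 13⁻¹·24 ≡ 27·24 ≡ 18 (mod 35).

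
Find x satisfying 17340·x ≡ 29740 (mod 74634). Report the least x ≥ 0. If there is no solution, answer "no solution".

no solution

gcd(17340, 74634):
74634 = 4·17340 + 5274
17340 = 3·5274 + 1518
5274 = 3·1518 + 720
1518 = 2·720 + 78
720 = 9·78 + 18
78 = 4·18 + 6
18 = 3·6 + 0
gcd = 6, but 6 ∤ 29740, so the congruence has no solution.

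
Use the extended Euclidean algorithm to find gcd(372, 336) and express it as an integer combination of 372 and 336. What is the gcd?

12

Apply Euclid's algorithm to 372 and 336:
372 = 1×336 + 36
336 = 9×36 + 12
36 = 3×12 + 0
gcd(372, 336) = 12.
Working backward:
12 = 336 − 9·36
12 = −9·372 + 10·336
So 12 = (-9)·372 + (10)·336.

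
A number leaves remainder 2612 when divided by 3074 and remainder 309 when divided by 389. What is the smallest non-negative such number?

Write x = 2612 + 3074·k. Then 3074·k ≡ 309 − 2612 ≡ 31 (mod 389).
Need 3074⁻¹ mod 389. Extended Euclid on (389, 351):
389 = 1×351 + 38
351 = 9×38 + 9
38 = 4×9 + 2
9 = 4×2 + 1
2 = 2×1 + 0
Back-substitute:
1 = 9 − 4·2
1 = −4·38 + 17·9
1 = 17·351 − 157·38
1 = −157·389 + 174·351
3074⁻¹ ≡ 174 (mod 389), so k ≡ 174·31 ≡ 337 (mod 389).
x = 2612 + 3074·337 = 1038550.

1038550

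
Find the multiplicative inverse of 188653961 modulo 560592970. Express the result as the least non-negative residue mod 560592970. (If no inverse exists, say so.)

376932261

Apply the Euclidean algorithm to 560592970 and 188653961:
560592970 = 2*188653961 + 183285048
188653961 = 1*183285048 + 5368913
183285048 = 34*5368913 + 742006
5368913 = 7*742006 + 174871
742006 = 4*174871 + 42522
174871 = 4*42522 + 4783
42522 = 8*4783 + 4258
4783 = 1*4258 + 525
4258 = 8*525 + 58
525 = 9*58 + 3
58 = 19*3 + 1
3 = 3*1 + 0
The gcd is 1. Working backward:
1 = 58 − 19·3
1 = −19·525 + 172·58
1 = 172·4258 − 1395·525
1 = −1395·4783 + 1567·4258
1 = 1567·42522 − 13931·4783
1 = −13931·174871 + 57291·42522
1 = 57291·742006 − 243095·174871
1 = −243095·5368913 + 1758956·742006
1 = 1758956·183285048 − 60047599·5368913
1 = −60047599·188653961 + 61806555·183285048
1 = 61806555·560592970 − 183660709·188653961
So 188653961·(-183660709) ≡ 1 (mod 560592970), and -183660709 ≡ 376932261 (mod 560592970).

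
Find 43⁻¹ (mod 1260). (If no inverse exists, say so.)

Run Euclid on (1260, 43):
1260 = 29×43 + 13
43 = 3×13 + 4
13 = 3×4 + 1
4 = 4×1 + 0
Since gcd(43, 1260) = 1, back-substitute to write 1 as a combination:
1 = 13 − 3·4
1 = −3·43 + 10·13
1 = 10·1260 − 293·43
Hence 43⁻¹ ≡ -293 ≡ 967 (mod 1260).

967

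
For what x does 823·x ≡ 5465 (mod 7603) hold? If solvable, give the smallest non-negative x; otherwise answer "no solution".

First find gcd(823, 7603):
7603 = 9·823 + 196
823 = 4·196 + 39
196 = 5·39 + 1
39 = 39·1 + 0
gcd = 1, so a unique solution mod 7603 exists.
Back-substitute for the Bézout coefficients:
1 = 196 − 5·39
1 = −5·823 + 21·196
1 = 21·7603 − 194·823
So 823·(-194) ≡ 1 (mod 7603), giving 823⁻¹ ≡ 7409.
x ≡ 823⁻¹·5465 ≡ 7409·5465 ≡ 4210 (mod 7603).

4210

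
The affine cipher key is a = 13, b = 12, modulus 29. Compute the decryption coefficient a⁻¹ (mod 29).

9

Run Euclid on (29, 13):
29 = 2·13 + 3
13 = 4·3 + 1
3 = 3·1 + 0
Since gcd(13, 29) = 1, back-substitute to write 1 as a combination:
1 = 13 − 4·3
1 = −4·29 + 9·13
So 13·9 ≡ 1 (mod 29).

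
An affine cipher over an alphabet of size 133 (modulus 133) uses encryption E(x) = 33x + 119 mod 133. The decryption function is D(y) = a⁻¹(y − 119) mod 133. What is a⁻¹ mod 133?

Apply the Euclidean algorithm to 133 and 33:
133 = 4*33 + 1
33 = 33*1 + 0
Since gcd(33, 133) = 1, back-substitute to write 1 as a combination:
1 = 133 − 4·33
Thus 33·(-4) ≡ 1 (mod 133); reducing, -4 mod 133 = 129.

129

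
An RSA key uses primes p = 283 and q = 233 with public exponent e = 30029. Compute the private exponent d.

φ(n) = (p−1)(q−1) = 282·232 = 65424.
Need d with 30029·d ≡ 1 (mod 65424). Apply the extended Euclidean algorithm:
65424 = 2×30029 + 5366
30029 = 5×5366 + 3199
5366 = 1×3199 + 2167
3199 = 1×2167 + 1032
2167 = 2×1032 + 103
1032 = 10×103 + 2
103 = 51×2 + 1
2 = 2×1 + 0
Back-substitute:
1 = 103 − 51·2
1 = −51·1032 + 511·103
1 = 511·2167 − 1073·1032
1 = −1073·3199 + 1584·2167
1 = 1584·5366 − 2657·3199
1 = −2657·30029 + 14869·5366
1 = 14869·65424 − 32395·30029
So 30029·(-32395) ≡ 1 (mod 65424), hence d ≡ -32395 ≡ 33029 (mod 65424).

33029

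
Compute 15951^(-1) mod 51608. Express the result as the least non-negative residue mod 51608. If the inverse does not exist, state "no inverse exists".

1663

Apply the Euclidean algorithm to 51608 and 15951:
51608 = 3·15951 + 3755
15951 = 4·3755 + 931
3755 = 4·931 + 31
931 = 30·31 + 1
31 = 31·1 + 0
gcd = 1, so the inverse exists. Back-substitute:
1 = 931 − 30·31
1 = −30·3755 + 121·931
1 = 121·15951 − 514·3755
1 = −514·51608 + 1663·15951
So 15951·1663 ≡ 1 (mod 51608).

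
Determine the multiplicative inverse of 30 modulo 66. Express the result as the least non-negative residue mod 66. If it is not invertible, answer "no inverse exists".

no inverse exists

Compute gcd(30, 66):
66 = 2·30 + 6
30 = 5·6 + 0
Since gcd = 6 > 1, 30 is not a unit mod 66.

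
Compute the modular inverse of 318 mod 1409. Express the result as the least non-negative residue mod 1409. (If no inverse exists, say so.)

Extended Euclidean algorithm:
1409 = 4*318 + 137
318 = 2*137 + 44
137 = 3*44 + 5
44 = 8*5 + 4
5 = 1*4 + 1
4 = 4*1 + 0
Since gcd(318, 1409) = 1, back-substitute to write 1 as a combination:
1 = 5 − 4
1 = −44 + 9·5
1 = 9·137 − 28·44
1 = −28·318 + 65·137
1 = 65·1409 − 288·318
Hence 318⁻¹ ≡ -288 ≡ 1121 (mod 1409).

1121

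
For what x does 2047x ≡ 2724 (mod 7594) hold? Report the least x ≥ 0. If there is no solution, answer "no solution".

First find gcd(2047, 7594):
7594 = 3×2047 + 1453
2047 = 1×1453 + 594
1453 = 2×594 + 265
594 = 2×265 + 64
265 = 4×64 + 9
64 = 7×9 + 1
9 = 9×1 + 0
gcd = 1, so a unique solution mod 7594 exists.
Back-substitute for the Bézout coefficients:
1 = 64 − 7·9
1 = −7·265 + 29·64
1 = 29·594 − 65·265
1 = −65·1453 + 159·594
1 = 159·2047 − 224·1453
1 = −224·7594 + 831·2047
So 2047·(831) ≡ 1 (mod 7594), giving 2047⁻¹ ≡ 831.
x ≡ 2047⁻¹·2724 ≡ 831·2724 ≡ 632 (mod 7594).

632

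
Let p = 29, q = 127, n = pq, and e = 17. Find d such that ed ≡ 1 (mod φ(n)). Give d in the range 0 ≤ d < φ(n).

3113

φ(n) = (p−1)(q−1) = 28·126 = 3528.
Need d with 17·d ≡ 1 (mod 3528). Apply the extended Euclidean algorithm:
3528 = 207*17 + 9
17 = 1*9 + 8
9 = 1*8 + 1
8 = 8*1 + 0
Back-substitute:
1 = 9 − 8
1 = −17 + 2·9
1 = 2·3528 − 415·17
So 17·(-415) ≡ 1 (mod 3528), hence d ≡ -415 ≡ 3113 (mod 3528).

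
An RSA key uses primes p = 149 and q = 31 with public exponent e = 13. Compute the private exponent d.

3757

φ(n) = (p−1)(q−1) = 148·30 = 4440.
Need d with 13·d ≡ 1 (mod 4440). Apply the extended Euclidean algorithm:
4440 = 341*13 + 7
13 = 1*7 + 6
7 = 1*6 + 1
6 = 6*1 + 0
Back-substitute:
1 = 7 − 6
1 = −13 + 2·7
1 = 2·4440 − 683·13
So 13·(-683) ≡ 1 (mod 4440), hence d ≡ -683 ≡ 3757 (mod 4440).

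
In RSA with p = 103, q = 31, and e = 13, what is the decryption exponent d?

φ(n) = (p−1)(q−1) = 102·30 = 3060.
Need d with 13·d ≡ 1 (mod 3060). Apply the extended Euclidean algorithm:
3060 = 235·13 + 5
13 = 2·5 + 3
5 = 1·3 + 2
3 = 1·2 + 1
2 = 2·1 + 0
Back-substitute:
1 = 3 − 2
1 = −5 + 2·3
1 = 2·13 − 5·5
1 = −5·3060 + 1177·13
So 13·1177 ≡ 1 (mod 3060), hence d = 1177.

1177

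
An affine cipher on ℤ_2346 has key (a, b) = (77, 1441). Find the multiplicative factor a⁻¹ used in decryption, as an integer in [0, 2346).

gcd(2346, 77) by repeated division:
2346 = 30*77 + 36
77 = 2*36 + 5
36 = 7*5 + 1
5 = 5*1 + 0
gcd = 1, so the inverse exists. Back-substitute:
1 = 36 − 7·5
1 = −7·77 + 15·36
1 = 15·2346 − 457·77
So 77·(-457) ≡ 1 (mod 2346), and -457 ≡ 1889 (mod 2346).

1889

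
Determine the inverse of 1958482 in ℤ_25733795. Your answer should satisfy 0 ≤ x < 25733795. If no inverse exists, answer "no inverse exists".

2723918

Run Euclid on (25733795, 1958482):
25733795 = 13*1958482 + 273529
1958482 = 7*273529 + 43779
273529 = 6*43779 + 10855
43779 = 4*10855 + 359
10855 = 30*359 + 85
359 = 4*85 + 19
85 = 4*19 + 9
19 = 2*9 + 1
9 = 9*1 + 0
gcd = 1, so the inverse exists. Back-substitute:
1 = 19 − 2·9
1 = −2·85 + 9·19
1 = 9·359 − 38·85
1 = −38·10855 + 1149·359
1 = 1149·43779 − 4634·10855
1 = −4634·273529 + 28953·43779
1 = 28953·1958482 − 207305·273529
1 = −207305·25733795 + 2723918·1958482
So 1958482·2723918 ≡ 1 (mod 25733795).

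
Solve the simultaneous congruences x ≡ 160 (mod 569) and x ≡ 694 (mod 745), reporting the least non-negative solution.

Write x = 160 + 569·k. Then 569·k ≡ 694 − 160 ≡ 534 (mod 745).
Need 569⁻¹ mod 745. Extended Euclid on (745, 569):
745 = 1×569 + 176
569 = 3×176 + 41
176 = 4×41 + 12
41 = 3×12 + 5
12 = 2×5 + 2
5 = 2×2 + 1
2 = 2×1 + 0
Back-substitute:
1 = 5 − 2·2
1 = −2·12 + 5·5
1 = 5·41 − 17·12
1 = −17·176 + 73·41
1 = 73·569 − 236·176
1 = −236·745 + 309·569
569⁻¹ ≡ 309 (mod 745), so k ≡ 309·534 ≡ 361 (mod 745).
x = 160 + 569·361 = 205569.

205569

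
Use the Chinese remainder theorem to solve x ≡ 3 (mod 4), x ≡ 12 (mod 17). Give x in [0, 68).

63

Write x = 3 + 4·k. Then 4·k ≡ 12 − 3 ≡ 9 (mod 17).
Need 4⁻¹ mod 17. Extended Euclid on (17, 4):
17 = 4*4 + 1
4 = 4*1 + 0
Back-substitute:
1 = 17 − 4·4
4⁻¹ ≡ 13 (mod 17), so k ≡ 13·9 ≡ 15 (mod 17).
x = 3 + 4·15 = 63.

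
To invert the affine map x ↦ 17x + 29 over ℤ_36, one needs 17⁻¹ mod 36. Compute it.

17

gcd(36, 17) by repeated division:
36 = 2*17 + 2
17 = 8*2 + 1
2 = 2*1 + 0
gcd = 1, so the inverse exists. Back-substitute:
1 = 17 − 8·2
1 = −8·36 + 17·17
So 17·17 ≡ 1 (mod 36).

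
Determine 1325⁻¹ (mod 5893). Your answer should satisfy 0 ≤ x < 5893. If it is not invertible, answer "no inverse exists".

gcd(5893, 1325) by repeated division:
5893 = 4×1325 + 593
1325 = 2×593 + 139
593 = 4×139 + 37
139 = 3×37 + 28
37 = 1×28 + 9
28 = 3×9 + 1
9 = 9×1 + 0
Since gcd(1325, 5893) = 1, back-substitute to write 1 as a combination:
1 = 28 − 3·9
1 = −3·37 + 4·28
1 = 4·139 − 15·37
1 = −15·593 + 64·139
1 = 64·1325 − 143·593
1 = −143·5893 + 636·1325
So 1325·636 ≡ 1 (mod 5893).

636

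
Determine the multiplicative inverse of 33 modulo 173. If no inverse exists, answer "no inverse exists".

21

Apply the Euclidean algorithm to 173 and 33:
173 = 5×33 + 8
33 = 4×8 + 1
8 = 8×1 + 0
The gcd is 1. Working backward:
1 = 33 − 4·8
1 = −4·173 + 21·33
So 33·21 ≡ 1 (mod 173).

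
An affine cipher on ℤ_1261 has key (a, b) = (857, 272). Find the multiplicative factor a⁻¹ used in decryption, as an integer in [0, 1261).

Extended Euclidean algorithm:
1261 = 1·857 + 404
857 = 2·404 + 49
404 = 8·49 + 12
49 = 4·12 + 1
12 = 12·1 + 0
gcd = 1, so the inverse exists. Back-substitute:
1 = 49 − 4·12
1 = −4·404 + 33·49
1 = 33·857 − 70·404
1 = −70·1261 + 103·857
So 857·103 ≡ 1 (mod 1261).

103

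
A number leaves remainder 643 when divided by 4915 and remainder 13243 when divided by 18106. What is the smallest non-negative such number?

Write x = 643 + 4915·k. Then 4915·k ≡ 13243 − 643 ≡ 12600 (mod 18106).
Need 4915⁻¹ mod 18106. Extended Euclid on (18106, 4915):
18106 = 3*4915 + 3361
4915 = 1*3361 + 1554
3361 = 2*1554 + 253
1554 = 6*253 + 36
253 = 7*36 + 1
36 = 36*1 + 0
Back-substitute:
1 = 253 − 7·36
1 = −7·1554 + 43·253
1 = 43·3361 − 93·1554
1 = −93·4915 + 136·3361
1 = 136·18106 − 501·4915
4915⁻¹ ≡ 17605 (mod 18106), so k ≡ 17605·12600 ≡ 6394 (mod 18106).
x = 643 + 4915·6394 = 31427153.

31427153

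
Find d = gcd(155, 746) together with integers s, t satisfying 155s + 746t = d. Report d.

Apply Euclid's algorithm to 746 and 155:
746 = 4*155 + 126
155 = 1*126 + 29
126 = 4*29 + 10
29 = 2*10 + 9
10 = 1*9 + 1
9 = 9*1 + 0
gcd(155, 746) = 1.
Working backward:
1 = 10 − 9
1 = −29 + 3·10
1 = 3·126 − 13·29
1 = −13·155 + 16·126
1 = 16·746 − 77·155
So 1 = (16)·746 + (-77)·155.

1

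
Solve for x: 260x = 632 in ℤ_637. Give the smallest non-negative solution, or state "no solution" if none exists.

no solution

gcd(260, 637):
637 = 2·260 + 117
260 = 2·117 + 26
117 = 4·26 + 13
26 = 2·13 + 0
gcd = 13, but 13 ∤ 632, so the congruence has no solution.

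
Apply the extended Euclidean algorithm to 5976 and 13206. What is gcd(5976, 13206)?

Apply Euclid's algorithm to 13206 and 5976:
13206 = 2*5976 + 1254
5976 = 4*1254 + 960
1254 = 1*960 + 294
960 = 3*294 + 78
294 = 3*78 + 60
78 = 1*60 + 18
60 = 3*18 + 6
18 = 3*6 + 0
gcd(5976, 13206) = 6.
Back-substituting:
6 = 60 − 3·18
6 = −3·78 + 4·60
6 = 4·294 − 15·78
6 = −15·960 + 49·294
6 = 49·1254 − 64·960
6 = −64·5976 + 305·1254
6 = 305·13206 − 674·5976
So 6 = (305)·13206 + (-674)·5976.

6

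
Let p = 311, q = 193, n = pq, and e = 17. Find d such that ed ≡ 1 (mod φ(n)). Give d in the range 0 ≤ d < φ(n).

φ(n) = (p−1)(q−1) = 310·192 = 59520.
Need d with 17·d ≡ 1 (mod 59520). Apply the extended Euclidean algorithm:
59520 = 3501×17 + 3
17 = 5×3 + 2
3 = 1×2 + 1
2 = 2×1 + 0
Back-substitute:
1 = 3 − 2
1 = −17 + 6·3
1 = 6·59520 − 21007·17
So 17·(-21007) ≡ 1 (mod 59520), hence d ≡ -21007 ≡ 38513 (mod 59520).

38513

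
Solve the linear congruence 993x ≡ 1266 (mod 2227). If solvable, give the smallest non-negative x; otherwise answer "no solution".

1468

First find gcd(993, 2227):
2227 = 2×993 + 241
993 = 4×241 + 29
241 = 8×29 + 9
29 = 3×9 + 2
9 = 4×2 + 1
2 = 2×1 + 0
gcd = 1, so a unique solution mod 2227 exists.
Back-substitute for the Bézout coefficients:
1 = 9 − 4·2
1 = −4·29 + 13·9
1 = 13·241 − 108·29
1 = −108·993 + 445·241
1 = 445·2227 − 998·993
So 993·(-998) ≡ 1 (mod 2227), giving 993⁻¹ ≡ 1229.
x ≡ 993⁻¹·1266 ≡ 1229·1266 ≡ 1468 (mod 2227).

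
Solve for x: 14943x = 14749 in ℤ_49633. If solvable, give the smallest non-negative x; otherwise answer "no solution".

First find gcd(14943, 49633):
49633 = 3×14943 + 4804
14943 = 3×4804 + 531
4804 = 9×531 + 25
531 = 21×25 + 6
25 = 4×6 + 1
6 = 6×1 + 0
gcd = 1, so a unique solution mod 49633 exists.
Back-substitute for the Bézout coefficients:
1 = 25 − 4·6
1 = −4·531 + 85·25
1 = 85·4804 − 769·531
1 = −769·14943 + 2392·4804
1 = 2392·49633 − 7945·14943
So 14943·(-7945) ≡ 1 (mod 49633), giving 14943⁻¹ ≡ 41688.
x ≡ 14943⁻¹·14749 ≡ 41688·14749 ≡ 2708 (mod 49633).

2708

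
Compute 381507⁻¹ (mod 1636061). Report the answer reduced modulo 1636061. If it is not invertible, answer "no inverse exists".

Compute gcd(381507, 1636061):
1636061 = 4*381507 + 110033
381507 = 3*110033 + 51408
110033 = 2*51408 + 7217
51408 = 7*7217 + 889
7217 = 8*889 + 105
889 = 8*105 + 49
105 = 2*49 + 7
49 = 7*7 + 0
The gcd is 7, not 1, hence no inverse exists.

no inverse exists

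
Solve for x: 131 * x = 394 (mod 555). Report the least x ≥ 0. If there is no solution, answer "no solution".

164

First find gcd(131, 555):
555 = 4×131 + 31
131 = 4×31 + 7
31 = 4×7 + 3
7 = 2×3 + 1
3 = 3×1 + 0
gcd = 1, so a unique solution mod 555 exists.
Back-substitute for the Bézout coefficients:
1 = 7 − 2·3
1 = −2·31 + 9·7
1 = 9·131 − 38·31
1 = −38·555 + 161·131
So 131·(161) ≡ 1 (mod 555), giving 131⁻¹ ≡ 161.
x ≡ 131⁻¹·394 ≡ 161·394 ≡ 164 (mod 555).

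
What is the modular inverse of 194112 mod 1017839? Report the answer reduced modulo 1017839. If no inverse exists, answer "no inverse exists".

Extended Euclidean algorithm:
1017839 = 5·194112 + 47279
194112 = 4·47279 + 4996
47279 = 9·4996 + 2315
4996 = 2·2315 + 366
2315 = 6·366 + 119
366 = 3·119 + 9
119 = 13·9 + 2
9 = 4·2 + 1
2 = 2·1 + 0
The gcd is 1. Working backward:
1 = 9 − 4·2
1 = −4·119 + 53·9
1 = 53·366 − 163·119
1 = −163·2315 + 1031·366
1 = 1031·4996 − 2225·2315
1 = −2225·47279 + 21056·4996
1 = 21056·194112 − 86449·47279
1 = −86449·1017839 + 453301·194112
So 194112·453301 ≡ 1 (mod 1017839).

453301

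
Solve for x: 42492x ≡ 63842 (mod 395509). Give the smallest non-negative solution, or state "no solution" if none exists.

First find gcd(42492, 395509):
395509 = 9·42492 + 13081
42492 = 3·13081 + 3249
13081 = 4·3249 + 85
3249 = 38·85 + 19
85 = 4·19 + 9
19 = 2·9 + 1
9 = 9·1 + 0
gcd = 1, so a unique solution mod 395509 exists.
Back-substitute for the Bézout coefficients:
1 = 19 − 2·9
1 = −2·85 + 9·19
1 = 9·3249 − 344·85
1 = −344·13081 + 1385·3249
1 = 1385·42492 − 4499·13081
1 = −4499·395509 + 41876·42492
So 42492·(41876) ≡ 1 (mod 395509), giving 42492⁻¹ ≡ 41876.
x ≡ 42492⁻¹·63842 ≡ 41876·63842 ≡ 202261 (mod 395509).

202261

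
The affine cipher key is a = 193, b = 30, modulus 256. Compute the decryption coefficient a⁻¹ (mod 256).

65

gcd(256, 193) by repeated division:
256 = 1*193 + 63
193 = 3*63 + 4
63 = 15*4 + 3
4 = 1*3 + 1
3 = 3*1 + 0
Since gcd(193, 256) = 1, back-substitute to write 1 as a combination:
1 = 4 − 3
1 = −63 + 16·4
1 = 16·193 − 49·63
1 = −49·256 + 65·193
So 193·65 ≡ 1 (mod 256).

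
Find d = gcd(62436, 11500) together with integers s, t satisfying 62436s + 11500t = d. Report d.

Repeated division:
62436 = 5·11500 + 4936
11500 = 2·4936 + 1628
4936 = 3·1628 + 52
1628 = 31·52 + 16
52 = 3·16 + 4
16 = 4·4 + 0
gcd(62436, 11500) = 4.
Working backward:
4 = 52 − 3·16
4 = −3·1628 + 94·52
4 = 94·4936 − 285·1628
4 = −285·11500 + 664·4936
4 = 664·62436 − 3605·11500
So 4 = (664)·62436 + (-3605)·11500.

4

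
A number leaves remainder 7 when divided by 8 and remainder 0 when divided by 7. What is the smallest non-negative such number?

Write x = 7 + 8·k. Then 8·k ≡ 0 − 7 ≡ 0 (mod 7).
Need 8⁻¹ mod 7. Extended Euclid on (7, 1):
7 = 7*1 + 0
8⁻¹ ≡ 1 (mod 7), so k ≡ 1·0 ≡ 0 (mod 7).
x = 7 + 8·0 = 7.

7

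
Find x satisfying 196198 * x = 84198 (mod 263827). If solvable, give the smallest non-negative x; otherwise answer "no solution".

171522

First find gcd(196198, 263827):
263827 = 1*196198 + 67629
196198 = 2*67629 + 60940
67629 = 1*60940 + 6689
60940 = 9*6689 + 739
6689 = 9*739 + 38
739 = 19*38 + 17
38 = 2*17 + 4
17 = 4*4 + 1
4 = 4*1 + 0
gcd = 1, so a unique solution mod 263827 exists.
Back-substitute for the Bézout coefficients:
1 = 17 − 4·4
1 = −4·38 + 9·17
1 = 9·739 − 175·38
1 = −175·6689 + 1584·739
1 = 1584·60940 − 14431·6689
1 = −14431·67629 + 16015·60940
1 = 16015·196198 − 46461·67629
1 = −46461·263827 + 62476·196198
So 196198·(62476) ≡ 1 (mod 263827), giving 196198⁻¹ ≡ 62476.
x ≡ 196198⁻¹·84198 ≡ 62476·84198 ≡ 171522 (mod 263827).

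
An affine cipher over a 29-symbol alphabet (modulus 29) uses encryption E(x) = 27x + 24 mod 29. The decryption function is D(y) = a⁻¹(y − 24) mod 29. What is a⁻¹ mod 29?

Run Euclid on (29, 27):
29 = 1×27 + 2
27 = 13×2 + 1
2 = 2×1 + 0
Since gcd(27, 29) = 1, back-substitute to write 1 as a combination:
1 = 27 − 13·2
1 = −13·29 + 14·27
So 27·14 ≡ 1 (mod 29).

14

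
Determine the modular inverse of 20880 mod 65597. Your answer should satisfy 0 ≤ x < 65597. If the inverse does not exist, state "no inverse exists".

32255

Run Euclid on (65597, 20880):
65597 = 3·20880 + 2957
20880 = 7·2957 + 181
2957 = 16·181 + 61
181 = 2·61 + 59
61 = 1·59 + 2
59 = 29·2 + 1
2 = 2·1 + 0
The gcd is 1. Working backward:
1 = 59 − 29·2
1 = −29·61 + 30·59
1 = 30·181 − 89·61
1 = −89·2957 + 1454·181
1 = 1454·20880 − 10267·2957
1 = −10267·65597 + 32255·20880
So 20880·32255 ≡ 1 (mod 65597).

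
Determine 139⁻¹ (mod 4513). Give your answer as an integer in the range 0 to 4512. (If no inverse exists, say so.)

Extended Euclidean algorithm:
4513 = 32×139 + 65
139 = 2×65 + 9
65 = 7×9 + 2
9 = 4×2 + 1
2 = 2×1 + 0
gcd = 1, so the inverse exists. Back-substitute:
1 = 9 − 4·2
1 = −4·65 + 29·9
1 = 29·139 − 62·65
1 = −62·4513 + 2013·139
So 139·2013 ≡ 1 (mod 4513).

2013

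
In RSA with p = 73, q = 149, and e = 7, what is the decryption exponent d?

φ(n) = (p−1)(q−1) = 72·148 = 10656.
Need d with 7·d ≡ 1 (mod 10656). Apply the extended Euclidean algorithm:
10656 = 1522*7 + 2
7 = 3*2 + 1
2 = 2*1 + 0
Back-substitute:
1 = 7 − 3·2
1 = −3·10656 + 4567·7
So 7·4567 ≡ 1 (mod 10656), hence d = 4567.

4567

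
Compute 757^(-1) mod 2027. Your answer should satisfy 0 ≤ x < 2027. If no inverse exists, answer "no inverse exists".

gcd(2027, 757) by repeated division:
2027 = 2*757 + 513
757 = 1*513 + 244
513 = 2*244 + 25
244 = 9*25 + 19
25 = 1*19 + 6
19 = 3*6 + 1
6 = 6*1 + 0
Since gcd(757, 2027) = 1, back-substitute to write 1 as a combination:
1 = 19 − 3·6
1 = −3·25 + 4·19
1 = 4·244 − 39·25
1 = −39·513 + 82·244
1 = 82·757 − 121·513
1 = −121·2027 + 324·757
So 757·324 ≡ 1 (mod 2027).

324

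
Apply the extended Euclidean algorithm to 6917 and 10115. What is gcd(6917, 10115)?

Repeated division:
10115 = 1×6917 + 3198
6917 = 2×3198 + 521
3198 = 6×521 + 72
521 = 7×72 + 17
72 = 4×17 + 4
17 = 4×4 + 1
4 = 4×1 + 0
gcd(6917, 10115) = 1.
Express as a combination:
1 = 17 − 4·4
1 = −4·72 + 17·17
1 = 17·521 − 123·72
1 = −123·3198 + 755·521
1 = 755·6917 − 1633·3198
1 = −1633·10115 + 2388·6917
So 1 = (-1633)·10115 + (2388)·6917.

1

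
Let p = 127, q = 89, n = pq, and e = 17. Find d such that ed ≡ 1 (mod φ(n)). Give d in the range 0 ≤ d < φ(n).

2609

φ(n) = (p−1)(q−1) = 126·88 = 11088.
Need d with 17·d ≡ 1 (mod 11088). Apply the extended Euclidean algorithm:
11088 = 652*17 + 4
17 = 4*4 + 1
4 = 4*1 + 0
Back-substitute:
1 = 17 − 4·4
1 = −4·11088 + 2609·17
So 17·2609 ≡ 1 (mod 11088), hence d = 2609.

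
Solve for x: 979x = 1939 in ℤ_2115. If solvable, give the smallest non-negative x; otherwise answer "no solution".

1996

First find gcd(979, 2115):
2115 = 2*979 + 157
979 = 6*157 + 37
157 = 4*37 + 9
37 = 4*9 + 1
9 = 9*1 + 0
gcd = 1, so a unique solution mod 2115 exists.
Back-substitute for the Bézout coefficients:
1 = 37 − 4·9
1 = −4·157 + 17·37
1 = 17·979 − 106·157
1 = −106·2115 + 229·979
So 979·(229) ≡ 1 (mod 2115), giving 979⁻¹ ≡ 229.
x ≡ 979⁻¹·1939 ≡ 229·1939 ≡ 1996 (mod 2115).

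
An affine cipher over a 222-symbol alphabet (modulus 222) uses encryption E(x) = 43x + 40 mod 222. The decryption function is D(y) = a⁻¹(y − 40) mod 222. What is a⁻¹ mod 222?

31

gcd(222, 43) by repeated division:
222 = 5×43 + 7
43 = 6×7 + 1
7 = 7×1 + 0
Since gcd(43, 222) = 1, back-substitute to write 1 as a combination:
1 = 43 − 6·7
1 = −6·222 + 31·43
So 43·31 ≡ 1 (mod 222).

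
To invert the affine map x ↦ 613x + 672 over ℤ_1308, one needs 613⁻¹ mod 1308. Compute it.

973

Apply the Euclidean algorithm to 1308 and 613:
1308 = 2*613 + 82
613 = 7*82 + 39
82 = 2*39 + 4
39 = 9*4 + 3
4 = 1*3 + 1
3 = 3*1 + 0
The gcd is 1. Working backward:
1 = 4 − 3
1 = −39 + 10·4
1 = 10·82 − 21·39
1 = −21·613 + 157·82
1 = 157·1308 − 335·613
Thus 613·(-335) ≡ 1 (mod 1308); reducing, -335 mod 1308 = 973.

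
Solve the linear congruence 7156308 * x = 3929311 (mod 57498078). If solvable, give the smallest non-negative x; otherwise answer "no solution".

gcd(7156308, 57498078):
57498078 = 8×7156308 + 247614
7156308 = 28×247614 + 223116
247614 = 1×223116 + 24498
223116 = 9×24498 + 2634
24498 = 9×2634 + 792
2634 = 3×792 + 258
792 = 3×258 + 18
258 = 14×18 + 6
18 = 3×6 + 0
gcd = 6, but 6 ∤ 3929311, so the congruence has no solution.

no solution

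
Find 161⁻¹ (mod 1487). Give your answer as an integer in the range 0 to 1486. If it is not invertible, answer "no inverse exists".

665

Apply the Euclidean algorithm to 1487 and 161:
1487 = 9*161 + 38
161 = 4*38 + 9
38 = 4*9 + 2
9 = 4*2 + 1
2 = 2*1 + 0
gcd = 1, so the inverse exists. Back-substitute:
1 = 9 − 4·2
1 = −4·38 + 17·9
1 = 17·161 − 72·38
1 = −72·1487 + 665·161
So 161·665 ≡ 1 (mod 1487).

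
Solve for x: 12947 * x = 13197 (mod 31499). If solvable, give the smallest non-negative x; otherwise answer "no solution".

First find gcd(12947, 31499):
31499 = 2·12947 + 5605
12947 = 2·5605 + 1737
5605 = 3·1737 + 394
1737 = 4·394 + 161
394 = 2·161 + 72
161 = 2·72 + 17
72 = 4·17 + 4
17 = 4·4 + 1
4 = 4·1 + 0
gcd = 1, so a unique solution mod 31499 exists.
Back-substitute for the Bézout coefficients:
1 = 17 − 4·4
1 = −4·72 + 17·17
1 = 17·161 − 38·72
1 = −38·394 + 93·161
1 = 93·1737 − 410·394
1 = −410·5605 + 1323·1737
1 = 1323·12947 − 3056·5605
1 = −3056·31499 + 7435·12947
So 12947·(7435) ≡ 1 (mod 31499), giving 12947⁻¹ ≡ 7435.
x ≡ 12947⁻¹·13197 ≡ 7435·13197 ≡ 310 (mod 31499).

310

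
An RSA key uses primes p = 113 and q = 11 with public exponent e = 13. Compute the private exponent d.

517

φ(n) = (p−1)(q−1) = 112·10 = 1120.
Need d with 13·d ≡ 1 (mod 1120). Apply the extended Euclidean algorithm:
1120 = 86*13 + 2
13 = 6*2 + 1
2 = 2*1 + 0
Back-substitute:
1 = 13 − 6·2
1 = −6·1120 + 517·13
So 13·517 ≡ 1 (mod 1120), hence d = 517.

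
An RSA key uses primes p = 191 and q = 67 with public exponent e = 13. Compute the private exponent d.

φ(n) = (p−1)(q−1) = 190·66 = 12540.
Need d with 13·d ≡ 1 (mod 12540). Apply the extended Euclidean algorithm:
12540 = 964*13 + 8
13 = 1*8 + 5
8 = 1*5 + 3
5 = 1*3 + 2
3 = 1*2 + 1
2 = 2*1 + 0
Back-substitute:
1 = 3 − 2
1 = −5 + 2·3
1 = 2·8 − 3·5
1 = −3·13 + 5·8
1 = 5·12540 − 4823·13
So 13·(-4823) ≡ 1 (mod 12540), hence d ≡ -4823 ≡ 7717 (mod 12540).

7717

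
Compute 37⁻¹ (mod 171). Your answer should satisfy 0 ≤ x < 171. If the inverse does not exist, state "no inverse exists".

gcd(171, 37) by repeated division:
171 = 4·37 + 23
37 = 1·23 + 14
23 = 1·14 + 9
14 = 1·9 + 5
9 = 1·5 + 4
5 = 1·4 + 1
4 = 4·1 + 0
Since gcd(37, 171) = 1, back-substitute to write 1 as a combination:
1 = 5 − 4
1 = −9 + 2·5
1 = 2·14 − 3·9
1 = −3·23 + 5·14
1 = 5·37 − 8·23
1 = −8·171 + 37·37
So 37·37 ≡ 1 (mod 171).

37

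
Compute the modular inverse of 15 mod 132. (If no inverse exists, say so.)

Compute gcd(15, 132):
132 = 8*15 + 12
15 = 1*12 + 3
12 = 4*3 + 0
The gcd is 3, not 1, hence no inverse exists.

no inverse exists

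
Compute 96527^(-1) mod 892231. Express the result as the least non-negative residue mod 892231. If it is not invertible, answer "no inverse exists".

276505

Run Euclid on (892231, 96527):
892231 = 9·96527 + 23488
96527 = 4·23488 + 2575
23488 = 9·2575 + 313
2575 = 8·313 + 71
313 = 4·71 + 29
71 = 2·29 + 13
29 = 2·13 + 3
13 = 4·3 + 1
3 = 3·1 + 0
Since gcd(96527, 892231) = 1, back-substitute to write 1 as a combination:
1 = 13 − 4·3
1 = −4·29 + 9·13
1 = 9·71 − 22·29
1 = −22·313 + 97·71
1 = 97·2575 − 798·313
1 = −798·23488 + 7279·2575
1 = 7279·96527 − 29914·23488
1 = −29914·892231 + 276505·96527
So 96527·276505 ≡ 1 (mod 892231).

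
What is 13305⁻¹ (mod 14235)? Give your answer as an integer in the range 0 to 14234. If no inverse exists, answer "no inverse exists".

Euclidean algorithm on 14235, 13305:
14235 = 1*13305 + 930
13305 = 14*930 + 285
930 = 3*285 + 75
285 = 3*75 + 60
75 = 1*60 + 15
60 = 4*15 + 0
The gcd is 15, not 1, hence no inverse exists.

no inverse exists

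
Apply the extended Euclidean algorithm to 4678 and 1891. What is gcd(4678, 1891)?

1

Euclidean algorithm:
4678 = 2*1891 + 896
1891 = 2*896 + 99
896 = 9*99 + 5
99 = 19*5 + 4
5 = 1*4 + 1
4 = 4*1 + 0
gcd(4678, 1891) = 1.
Back-substituting:
1 = 5 − 4
1 = −99 + 20·5
1 = 20·896 − 181·99
1 = −181·1891 + 382·896
1 = 382·4678 − 945·1891
So 1 = (382)·4678 + (-945)·1891.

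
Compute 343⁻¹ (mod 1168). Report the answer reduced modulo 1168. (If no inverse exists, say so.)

647

Run Euclid on (1168, 343):
1168 = 3*343 + 139
343 = 2*139 + 65
139 = 2*65 + 9
65 = 7*9 + 2
9 = 4*2 + 1
2 = 2*1 + 0
gcd = 1, so the inverse exists. Back-substitute:
1 = 9 − 4·2
1 = −4·65 + 29·9
1 = 29·139 − 62·65
1 = −62·343 + 153·139
1 = 153·1168 − 521·343
Thus 343·(-521) ≡ 1 (mod 1168); reducing, -521 mod 1168 = 647.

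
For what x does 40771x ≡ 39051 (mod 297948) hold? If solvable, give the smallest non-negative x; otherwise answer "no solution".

213273

First find gcd(40771, 297948):
297948 = 7×40771 + 12551
40771 = 3×12551 + 3118
12551 = 4×3118 + 79
3118 = 39×79 + 37
79 = 2×37 + 5
37 = 7×5 + 2
5 = 2×2 + 1
2 = 2×1 + 0
gcd = 1, so a unique solution mod 297948 exists.
Back-substitute for the Bézout coefficients:
1 = 5 − 2·2
1 = −2·37 + 15·5
1 = 15·79 − 32·37
1 = −32·3118 + 1263·79
1 = 1263·12551 − 5084·3118
1 = −5084·40771 + 16515·12551
1 = 16515·297948 − 120689·40771
So 40771·(-120689) ≡ 1 (mod 297948), giving 40771⁻¹ ≡ 177259.
x ≡ 40771⁻¹·39051 ≡ 177259·39051 ≡ 213273 (mod 297948).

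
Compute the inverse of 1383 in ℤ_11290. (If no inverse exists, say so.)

3347

Run Euclid on (11290, 1383):
11290 = 8*1383 + 226
1383 = 6*226 + 27
226 = 8*27 + 10
27 = 2*10 + 7
10 = 1*7 + 3
7 = 2*3 + 1
3 = 3*1 + 0
gcd = 1, so the inverse exists. Back-substitute:
1 = 7 − 2·3
1 = −2·10 + 3·7
1 = 3·27 − 8·10
1 = −8·226 + 67·27
1 = 67·1383 − 410·226
1 = −410·11290 + 3347·1383
So 1383·3347 ≡ 1 (mod 11290).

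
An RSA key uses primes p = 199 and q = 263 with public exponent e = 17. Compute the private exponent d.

45773

φ(n) = (p−1)(q−1) = 198·262 = 51876.
Need d with 17·d ≡ 1 (mod 51876). Apply the extended Euclidean algorithm:
51876 = 3051×17 + 9
17 = 1×9 + 8
9 = 1×8 + 1
8 = 8×1 + 0
Back-substitute:
1 = 9 − 8
1 = −17 + 2·9
1 = 2·51876 − 6103·17
So 17·(-6103) ≡ 1 (mod 51876), hence d ≡ -6103 ≡ 45773 (mod 51876).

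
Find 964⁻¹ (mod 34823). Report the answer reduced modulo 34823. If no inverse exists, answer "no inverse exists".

Run Euclid on (34823, 964):
34823 = 36·964 + 119
964 = 8·119 + 12
119 = 9·12 + 11
12 = 1·11 + 1
11 = 11·1 + 0
gcd = 1, so the inverse exists. Back-substitute:
1 = 12 − 11
1 = −119 + 10·12
1 = 10·964 − 81·119
1 = −81·34823 + 2926·964
So 964·2926 ≡ 1 (mod 34823).

2926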